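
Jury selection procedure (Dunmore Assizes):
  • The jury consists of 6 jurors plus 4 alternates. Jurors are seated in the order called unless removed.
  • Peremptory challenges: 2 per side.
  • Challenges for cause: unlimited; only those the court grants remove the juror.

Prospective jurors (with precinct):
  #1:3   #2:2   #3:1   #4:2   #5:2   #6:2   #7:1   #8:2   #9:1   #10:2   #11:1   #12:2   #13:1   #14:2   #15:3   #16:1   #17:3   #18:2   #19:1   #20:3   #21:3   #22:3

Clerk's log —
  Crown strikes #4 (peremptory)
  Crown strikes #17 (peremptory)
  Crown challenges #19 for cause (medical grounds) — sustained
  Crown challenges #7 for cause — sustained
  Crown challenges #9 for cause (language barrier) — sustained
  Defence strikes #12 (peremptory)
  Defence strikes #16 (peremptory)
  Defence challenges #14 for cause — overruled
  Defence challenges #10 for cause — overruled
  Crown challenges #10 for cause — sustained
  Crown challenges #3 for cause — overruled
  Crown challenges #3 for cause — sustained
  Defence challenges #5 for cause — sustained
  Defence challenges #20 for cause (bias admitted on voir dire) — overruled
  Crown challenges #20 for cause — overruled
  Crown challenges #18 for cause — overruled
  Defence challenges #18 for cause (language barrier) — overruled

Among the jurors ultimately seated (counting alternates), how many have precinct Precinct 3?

3

Removed: #3, #4, #5, #7, #9, #10, #12, #16, #17, #19.
Seated (10 incl. alternates): #1, #2, #6, #8, #11, #13, #14, #15, #18, #20.
Of those, in Precinct 3: #1, #15, #20 → 3.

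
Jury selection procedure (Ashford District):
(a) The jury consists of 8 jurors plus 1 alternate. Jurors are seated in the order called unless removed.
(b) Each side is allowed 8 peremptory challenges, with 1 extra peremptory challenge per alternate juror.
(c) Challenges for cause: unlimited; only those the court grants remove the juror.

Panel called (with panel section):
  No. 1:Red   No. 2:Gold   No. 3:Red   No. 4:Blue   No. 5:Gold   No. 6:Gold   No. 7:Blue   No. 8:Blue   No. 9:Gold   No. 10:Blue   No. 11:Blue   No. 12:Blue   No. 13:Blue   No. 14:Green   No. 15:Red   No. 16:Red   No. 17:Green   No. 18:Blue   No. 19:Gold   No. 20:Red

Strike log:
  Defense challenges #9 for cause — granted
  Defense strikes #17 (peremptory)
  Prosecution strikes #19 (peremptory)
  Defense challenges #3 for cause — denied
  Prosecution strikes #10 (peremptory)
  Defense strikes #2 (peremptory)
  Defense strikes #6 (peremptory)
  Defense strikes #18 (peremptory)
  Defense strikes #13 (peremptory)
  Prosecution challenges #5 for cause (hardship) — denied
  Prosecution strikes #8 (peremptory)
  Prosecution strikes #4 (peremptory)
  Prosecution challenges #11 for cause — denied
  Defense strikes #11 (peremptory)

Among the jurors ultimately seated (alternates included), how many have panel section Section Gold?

Removed: #2, #4, #6, #8, #9, #10, #11, #13, #17, #18, #19.
Seated (9 incl. alternates): #1, #3, #5, #7, #12, #14, #15, #16, #20.
Of those, in Section Gold: #5 → 1.

1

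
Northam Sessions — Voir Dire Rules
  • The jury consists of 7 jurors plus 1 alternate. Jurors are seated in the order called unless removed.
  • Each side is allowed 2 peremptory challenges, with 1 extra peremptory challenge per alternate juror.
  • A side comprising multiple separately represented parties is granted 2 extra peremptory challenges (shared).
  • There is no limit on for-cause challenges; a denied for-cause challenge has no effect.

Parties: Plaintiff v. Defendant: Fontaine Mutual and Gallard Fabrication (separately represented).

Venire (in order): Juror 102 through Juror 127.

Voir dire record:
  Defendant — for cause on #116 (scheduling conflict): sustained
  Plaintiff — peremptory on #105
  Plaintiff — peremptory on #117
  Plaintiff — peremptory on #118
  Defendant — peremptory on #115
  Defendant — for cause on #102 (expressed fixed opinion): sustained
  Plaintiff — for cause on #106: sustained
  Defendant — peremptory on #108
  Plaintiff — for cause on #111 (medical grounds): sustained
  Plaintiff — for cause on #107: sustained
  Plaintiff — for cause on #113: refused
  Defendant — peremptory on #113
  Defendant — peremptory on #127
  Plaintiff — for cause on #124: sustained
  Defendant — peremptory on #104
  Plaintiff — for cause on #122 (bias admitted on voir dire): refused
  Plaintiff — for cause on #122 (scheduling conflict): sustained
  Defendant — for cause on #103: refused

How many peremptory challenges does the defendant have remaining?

0

Defendant allotment: 2 base + 1 × 1 alternate + 2 multi-party = 5.
Defendant peremptories used: #115, #108, #113, #127, #104 — 5 (for-cause on #116, #102, #103 don't count).
Remaining: 5 − 5 = 0.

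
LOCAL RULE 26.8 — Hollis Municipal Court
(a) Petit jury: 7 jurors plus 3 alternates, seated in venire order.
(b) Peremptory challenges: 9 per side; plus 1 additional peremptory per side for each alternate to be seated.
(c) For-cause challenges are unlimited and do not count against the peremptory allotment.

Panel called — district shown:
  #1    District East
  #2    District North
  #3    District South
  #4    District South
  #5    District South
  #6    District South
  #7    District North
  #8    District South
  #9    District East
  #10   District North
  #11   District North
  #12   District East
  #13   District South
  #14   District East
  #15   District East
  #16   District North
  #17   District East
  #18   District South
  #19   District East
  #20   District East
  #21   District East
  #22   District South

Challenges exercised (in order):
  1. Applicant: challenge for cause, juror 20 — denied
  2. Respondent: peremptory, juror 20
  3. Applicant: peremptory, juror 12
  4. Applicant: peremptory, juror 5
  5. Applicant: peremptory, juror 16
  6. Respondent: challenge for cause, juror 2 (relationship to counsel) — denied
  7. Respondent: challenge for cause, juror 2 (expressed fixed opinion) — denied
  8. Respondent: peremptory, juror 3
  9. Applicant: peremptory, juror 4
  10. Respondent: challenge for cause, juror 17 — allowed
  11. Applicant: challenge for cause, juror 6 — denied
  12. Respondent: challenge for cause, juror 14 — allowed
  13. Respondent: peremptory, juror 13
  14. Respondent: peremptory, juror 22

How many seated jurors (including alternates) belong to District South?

Removed: #3, #4, #5, #12, #13, #14, #16, #17, #20, #22.
Seated (10 incl. alternates): #1, #2, #6, #7, #8, #9, #10, #11, #15, #18.
Of those, in District South: #6, #8, #18 → 3.

3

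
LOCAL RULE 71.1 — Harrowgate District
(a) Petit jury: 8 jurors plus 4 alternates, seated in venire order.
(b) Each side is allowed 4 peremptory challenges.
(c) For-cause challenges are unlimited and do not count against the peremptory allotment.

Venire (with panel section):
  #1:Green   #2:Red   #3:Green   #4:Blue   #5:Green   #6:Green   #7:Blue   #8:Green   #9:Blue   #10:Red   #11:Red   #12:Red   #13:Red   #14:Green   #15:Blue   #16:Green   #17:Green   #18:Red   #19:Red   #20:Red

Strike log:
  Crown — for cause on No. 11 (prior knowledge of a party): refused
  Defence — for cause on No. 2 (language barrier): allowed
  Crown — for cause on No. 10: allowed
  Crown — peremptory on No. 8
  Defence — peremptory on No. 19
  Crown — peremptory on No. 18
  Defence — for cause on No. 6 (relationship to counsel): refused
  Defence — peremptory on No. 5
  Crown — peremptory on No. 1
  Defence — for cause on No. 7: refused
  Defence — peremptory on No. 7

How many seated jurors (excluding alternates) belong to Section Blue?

Removed: #1, #2, #5, #7, #8, #10, #18, #19.
Seated jurors 1–8: #3, #4, #6, #9, #11, #12, #13, #14 (alternates #15, #16, #17, #20 not counted).
Of those, in Section Blue: #4, #9 → 2.

2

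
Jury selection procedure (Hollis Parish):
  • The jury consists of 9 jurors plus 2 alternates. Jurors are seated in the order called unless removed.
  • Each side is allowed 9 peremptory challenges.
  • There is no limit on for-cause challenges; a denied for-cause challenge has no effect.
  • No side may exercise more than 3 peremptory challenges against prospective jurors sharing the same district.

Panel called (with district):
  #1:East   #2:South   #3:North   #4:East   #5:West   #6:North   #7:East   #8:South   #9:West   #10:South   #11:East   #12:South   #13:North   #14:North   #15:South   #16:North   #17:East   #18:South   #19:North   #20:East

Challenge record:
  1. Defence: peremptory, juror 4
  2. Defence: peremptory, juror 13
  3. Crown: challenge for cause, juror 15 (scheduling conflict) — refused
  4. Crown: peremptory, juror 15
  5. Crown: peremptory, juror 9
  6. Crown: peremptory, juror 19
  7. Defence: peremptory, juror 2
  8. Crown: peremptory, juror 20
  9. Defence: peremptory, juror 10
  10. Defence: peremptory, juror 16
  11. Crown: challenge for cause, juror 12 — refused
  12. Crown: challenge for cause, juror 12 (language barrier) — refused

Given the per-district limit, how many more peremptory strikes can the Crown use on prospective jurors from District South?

Crown peremptories so far: #15, #9, #19, #20 — 4 of 9 used, 5 left overall.
Against District South: #15 — 1 used; per-district cap 3 leaves 2.
Binding limit: min(5, 2) = 2.

2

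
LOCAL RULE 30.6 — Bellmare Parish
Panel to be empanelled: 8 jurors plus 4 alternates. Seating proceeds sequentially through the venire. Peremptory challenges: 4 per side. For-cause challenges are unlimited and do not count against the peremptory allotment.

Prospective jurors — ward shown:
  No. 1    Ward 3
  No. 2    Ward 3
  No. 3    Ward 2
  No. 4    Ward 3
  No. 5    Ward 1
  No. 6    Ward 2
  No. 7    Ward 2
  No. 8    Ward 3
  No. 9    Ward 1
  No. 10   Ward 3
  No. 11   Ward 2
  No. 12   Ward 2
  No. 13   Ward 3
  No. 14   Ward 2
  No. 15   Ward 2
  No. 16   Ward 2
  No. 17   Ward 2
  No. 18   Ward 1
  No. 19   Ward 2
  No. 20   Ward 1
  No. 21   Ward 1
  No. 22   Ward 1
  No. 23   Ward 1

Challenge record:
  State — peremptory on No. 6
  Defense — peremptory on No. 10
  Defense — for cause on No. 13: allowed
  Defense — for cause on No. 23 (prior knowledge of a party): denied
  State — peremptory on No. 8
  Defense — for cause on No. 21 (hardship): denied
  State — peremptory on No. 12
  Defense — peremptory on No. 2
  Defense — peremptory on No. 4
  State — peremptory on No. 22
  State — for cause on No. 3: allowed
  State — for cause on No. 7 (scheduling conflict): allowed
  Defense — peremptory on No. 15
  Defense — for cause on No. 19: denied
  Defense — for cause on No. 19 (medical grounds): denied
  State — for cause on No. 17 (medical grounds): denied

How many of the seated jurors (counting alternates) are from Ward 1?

6

Removed: #2, #3, #4, #6, #7, #8, #10, #12, #13, #15, #22.
Seated (12 incl. alternates): #1, #5, #9, #11, #14, #16, #17, #18, #19, #20, #21, #23.
Of those, in Ward 1: #5, #9, #18, #20, #21, #23 → 6.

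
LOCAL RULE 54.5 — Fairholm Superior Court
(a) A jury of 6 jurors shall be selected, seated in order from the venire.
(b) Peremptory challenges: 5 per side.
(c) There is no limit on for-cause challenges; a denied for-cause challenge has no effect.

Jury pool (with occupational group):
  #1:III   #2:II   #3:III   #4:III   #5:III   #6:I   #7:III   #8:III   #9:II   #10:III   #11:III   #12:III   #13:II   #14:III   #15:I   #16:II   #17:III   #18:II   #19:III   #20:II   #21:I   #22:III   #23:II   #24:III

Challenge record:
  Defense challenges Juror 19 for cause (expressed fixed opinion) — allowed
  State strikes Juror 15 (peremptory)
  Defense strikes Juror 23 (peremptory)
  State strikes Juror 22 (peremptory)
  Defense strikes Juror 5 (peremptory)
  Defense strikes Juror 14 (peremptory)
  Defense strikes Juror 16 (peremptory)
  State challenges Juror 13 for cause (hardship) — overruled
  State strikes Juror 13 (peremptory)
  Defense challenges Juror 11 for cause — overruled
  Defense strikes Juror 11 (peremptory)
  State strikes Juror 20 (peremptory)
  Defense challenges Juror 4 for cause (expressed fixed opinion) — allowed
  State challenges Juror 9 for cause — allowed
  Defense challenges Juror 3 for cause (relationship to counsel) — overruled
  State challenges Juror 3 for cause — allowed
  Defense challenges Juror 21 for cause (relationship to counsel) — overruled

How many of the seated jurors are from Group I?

Removed: #3, #4, #5, #9, #11, #13, #14, #15, #16, #19, #20, #22, #23.
Seated jurors 1–6: #1, #2, #6, #7, #8, #10.
Of those, in Group I: #6 → 1.

1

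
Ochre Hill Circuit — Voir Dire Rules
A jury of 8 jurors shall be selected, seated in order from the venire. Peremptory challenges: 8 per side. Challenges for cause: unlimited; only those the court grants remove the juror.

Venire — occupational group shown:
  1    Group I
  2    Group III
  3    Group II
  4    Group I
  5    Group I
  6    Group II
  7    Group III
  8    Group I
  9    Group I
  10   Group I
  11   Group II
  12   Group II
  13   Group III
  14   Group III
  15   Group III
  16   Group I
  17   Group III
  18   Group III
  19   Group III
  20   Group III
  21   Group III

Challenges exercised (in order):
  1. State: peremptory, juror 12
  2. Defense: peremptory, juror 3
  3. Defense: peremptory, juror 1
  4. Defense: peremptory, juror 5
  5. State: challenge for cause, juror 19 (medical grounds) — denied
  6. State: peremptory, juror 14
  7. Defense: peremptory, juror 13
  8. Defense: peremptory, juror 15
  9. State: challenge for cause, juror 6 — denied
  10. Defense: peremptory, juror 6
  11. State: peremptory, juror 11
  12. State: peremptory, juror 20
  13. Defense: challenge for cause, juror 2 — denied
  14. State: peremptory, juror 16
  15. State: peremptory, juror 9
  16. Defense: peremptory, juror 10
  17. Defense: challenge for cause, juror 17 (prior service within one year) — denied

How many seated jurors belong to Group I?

2

Removed: #1, #3, #5, #6, #9, #10, #11, #12, #13, #14, #15, #16, #20.
Seated jurors 1–8: #2, #4, #7, #8, #17, #18, #19, #21.
Of those, in Group I: #4, #8 → 2.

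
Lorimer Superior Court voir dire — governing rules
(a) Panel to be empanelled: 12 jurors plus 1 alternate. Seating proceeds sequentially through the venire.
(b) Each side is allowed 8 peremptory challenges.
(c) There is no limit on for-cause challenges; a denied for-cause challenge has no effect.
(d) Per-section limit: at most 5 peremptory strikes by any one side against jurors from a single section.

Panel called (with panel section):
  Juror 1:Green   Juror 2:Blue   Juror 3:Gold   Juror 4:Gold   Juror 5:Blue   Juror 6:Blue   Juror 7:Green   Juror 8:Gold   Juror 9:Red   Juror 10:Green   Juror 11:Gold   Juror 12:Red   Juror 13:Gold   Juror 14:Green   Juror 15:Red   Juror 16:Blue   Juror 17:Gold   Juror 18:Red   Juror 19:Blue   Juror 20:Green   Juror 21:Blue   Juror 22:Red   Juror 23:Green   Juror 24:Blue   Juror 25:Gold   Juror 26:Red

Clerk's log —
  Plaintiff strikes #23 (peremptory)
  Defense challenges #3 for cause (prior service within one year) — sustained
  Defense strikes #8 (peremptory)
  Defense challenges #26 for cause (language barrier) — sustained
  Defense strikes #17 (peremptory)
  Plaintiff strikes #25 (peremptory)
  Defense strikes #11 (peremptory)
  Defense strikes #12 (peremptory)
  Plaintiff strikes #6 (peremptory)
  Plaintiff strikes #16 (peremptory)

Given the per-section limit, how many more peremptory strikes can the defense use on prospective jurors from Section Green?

4

Defense peremptories so far: #8, #17, #11, #12 — 4 of 8 used, 4 left overall.
Against Section Green: none yet — per-section cap 5 leaves 5.
Binding limit: min(4, 5) = 4.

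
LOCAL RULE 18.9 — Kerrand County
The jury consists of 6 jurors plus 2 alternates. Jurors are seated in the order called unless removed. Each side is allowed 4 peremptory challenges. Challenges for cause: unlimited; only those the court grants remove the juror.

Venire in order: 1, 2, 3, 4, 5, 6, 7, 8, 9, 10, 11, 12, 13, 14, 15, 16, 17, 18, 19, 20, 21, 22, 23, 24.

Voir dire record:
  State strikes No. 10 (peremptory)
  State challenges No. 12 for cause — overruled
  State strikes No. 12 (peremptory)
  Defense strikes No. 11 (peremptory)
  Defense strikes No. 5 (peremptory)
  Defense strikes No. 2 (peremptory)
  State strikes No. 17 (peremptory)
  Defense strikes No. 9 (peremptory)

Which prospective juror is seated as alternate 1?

Removed: #2, #5, #9, #10, #11, #12, #17.
Seating in order: seats 1–6 → #1, #3, #4, #6, #7, #8; alternates → #13, #14.
So alternate 1 is #13.

13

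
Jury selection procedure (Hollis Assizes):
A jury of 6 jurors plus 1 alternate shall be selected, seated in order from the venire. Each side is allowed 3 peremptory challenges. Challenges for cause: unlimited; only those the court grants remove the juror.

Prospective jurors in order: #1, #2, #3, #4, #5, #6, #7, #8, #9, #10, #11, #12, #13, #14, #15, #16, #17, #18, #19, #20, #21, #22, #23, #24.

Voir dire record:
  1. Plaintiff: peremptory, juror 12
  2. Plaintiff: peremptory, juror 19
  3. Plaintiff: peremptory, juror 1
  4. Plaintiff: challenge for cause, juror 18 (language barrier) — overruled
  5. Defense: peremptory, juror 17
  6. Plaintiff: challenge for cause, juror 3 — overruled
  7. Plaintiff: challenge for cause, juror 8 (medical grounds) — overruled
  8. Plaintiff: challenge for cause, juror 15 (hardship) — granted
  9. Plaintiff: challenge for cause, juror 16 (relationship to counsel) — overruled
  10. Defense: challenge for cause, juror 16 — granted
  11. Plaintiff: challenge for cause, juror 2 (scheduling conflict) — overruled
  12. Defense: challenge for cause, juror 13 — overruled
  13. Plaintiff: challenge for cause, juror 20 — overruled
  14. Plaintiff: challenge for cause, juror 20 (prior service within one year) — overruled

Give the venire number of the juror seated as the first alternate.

Removed: #1, #12, #15, #16, #17, #19. (#2, #3, #8, #13, #18, #20 stay — for-cause denied.)
Seating in order: seats 1–6 → #2, #3, #4, #5, #6, #7; alternates → #8.
So alternate 1 is #8.

8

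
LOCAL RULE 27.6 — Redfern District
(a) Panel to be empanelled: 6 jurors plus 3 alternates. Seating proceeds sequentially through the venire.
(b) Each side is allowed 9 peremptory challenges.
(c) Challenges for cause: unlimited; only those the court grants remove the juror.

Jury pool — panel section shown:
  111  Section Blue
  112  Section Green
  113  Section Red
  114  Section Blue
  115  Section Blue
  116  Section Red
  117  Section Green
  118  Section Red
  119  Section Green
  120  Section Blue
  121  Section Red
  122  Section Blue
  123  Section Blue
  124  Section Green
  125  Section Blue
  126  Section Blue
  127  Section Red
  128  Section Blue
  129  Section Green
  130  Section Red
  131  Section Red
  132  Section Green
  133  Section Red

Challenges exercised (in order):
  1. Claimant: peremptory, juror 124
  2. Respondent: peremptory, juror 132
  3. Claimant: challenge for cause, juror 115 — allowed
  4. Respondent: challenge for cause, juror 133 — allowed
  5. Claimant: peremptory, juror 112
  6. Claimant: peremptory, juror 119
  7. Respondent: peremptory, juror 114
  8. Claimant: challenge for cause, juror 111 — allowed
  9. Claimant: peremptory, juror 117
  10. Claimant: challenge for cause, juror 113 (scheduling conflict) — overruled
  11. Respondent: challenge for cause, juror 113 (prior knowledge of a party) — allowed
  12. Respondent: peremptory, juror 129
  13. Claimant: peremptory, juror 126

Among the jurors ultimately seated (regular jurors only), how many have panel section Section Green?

0

Removed: #111, #112, #113, #114, #115, #117, #119, #124, #126, #129, #132, #133.
Seated jurors 1–6: #116, #118, #120, #121, #122, #123 (alternates #125, #127, #128 not counted).
None of those are in Section Green → 0.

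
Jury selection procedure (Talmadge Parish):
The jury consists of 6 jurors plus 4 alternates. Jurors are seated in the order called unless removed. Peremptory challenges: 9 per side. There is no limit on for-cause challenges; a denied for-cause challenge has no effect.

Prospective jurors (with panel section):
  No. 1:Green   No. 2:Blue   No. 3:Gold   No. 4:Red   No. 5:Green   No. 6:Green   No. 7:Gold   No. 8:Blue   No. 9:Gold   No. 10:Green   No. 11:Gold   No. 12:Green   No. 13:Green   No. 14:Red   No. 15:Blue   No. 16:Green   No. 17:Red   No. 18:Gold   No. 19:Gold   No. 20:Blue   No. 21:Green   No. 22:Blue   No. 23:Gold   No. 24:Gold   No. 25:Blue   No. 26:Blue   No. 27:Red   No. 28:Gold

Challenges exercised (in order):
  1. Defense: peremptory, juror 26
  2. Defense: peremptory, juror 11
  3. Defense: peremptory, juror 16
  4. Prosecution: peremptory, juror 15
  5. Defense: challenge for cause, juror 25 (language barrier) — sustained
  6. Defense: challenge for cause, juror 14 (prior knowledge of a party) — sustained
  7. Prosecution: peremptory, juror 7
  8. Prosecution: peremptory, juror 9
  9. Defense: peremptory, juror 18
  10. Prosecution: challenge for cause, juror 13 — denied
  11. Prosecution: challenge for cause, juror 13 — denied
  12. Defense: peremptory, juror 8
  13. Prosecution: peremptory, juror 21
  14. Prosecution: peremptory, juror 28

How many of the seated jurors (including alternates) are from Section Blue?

Removed: #7, #8, #9, #11, #14, #15, #16, #18, #21, #25, #26, #28.
Seated (10 incl. alternates): #1, #2, #3, #4, #5, #6, #10, #12, #13, #17.
Of those, in Section Blue: #2 → 1.

1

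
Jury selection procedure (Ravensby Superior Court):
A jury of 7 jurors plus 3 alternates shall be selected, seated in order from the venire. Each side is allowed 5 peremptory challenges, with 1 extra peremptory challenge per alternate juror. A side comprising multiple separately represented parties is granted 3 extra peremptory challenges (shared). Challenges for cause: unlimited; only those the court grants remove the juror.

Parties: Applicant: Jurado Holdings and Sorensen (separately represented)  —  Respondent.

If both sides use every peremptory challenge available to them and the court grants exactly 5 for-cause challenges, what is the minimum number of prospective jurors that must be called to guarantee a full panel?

34

Seats to fill: 7 + 3 alternates = 10.
Peremptories — Applicant: 5 + 1×3 + 3 = 11; Respondent: 5 + 1×3 = 8; total 19.
For-cause removals: 5.
Minimum venire: 10 + 19 + 5 = 34.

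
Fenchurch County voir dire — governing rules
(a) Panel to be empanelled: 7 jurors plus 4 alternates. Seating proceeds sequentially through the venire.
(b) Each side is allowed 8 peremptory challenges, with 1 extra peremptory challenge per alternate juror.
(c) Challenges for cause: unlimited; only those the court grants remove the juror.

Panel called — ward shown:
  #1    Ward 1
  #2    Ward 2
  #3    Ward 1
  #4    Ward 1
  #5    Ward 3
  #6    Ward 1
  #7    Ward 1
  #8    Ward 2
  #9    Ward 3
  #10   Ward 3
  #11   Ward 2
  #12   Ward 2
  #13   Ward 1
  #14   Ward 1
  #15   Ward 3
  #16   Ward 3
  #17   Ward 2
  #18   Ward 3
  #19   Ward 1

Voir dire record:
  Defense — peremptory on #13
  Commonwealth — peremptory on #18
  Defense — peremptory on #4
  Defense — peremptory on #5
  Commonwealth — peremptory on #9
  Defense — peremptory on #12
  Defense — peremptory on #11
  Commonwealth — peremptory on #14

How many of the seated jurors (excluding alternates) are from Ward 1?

Removed: #4, #5, #9, #11, #12, #13, #14, #18.
Seated jurors 1–7: #1, #2, #3, #6, #7, #8, #10 (alternates #15, #16, #17, #19 not counted).
Of those, in Ward 1: #1, #3, #6, #7 → 4.

4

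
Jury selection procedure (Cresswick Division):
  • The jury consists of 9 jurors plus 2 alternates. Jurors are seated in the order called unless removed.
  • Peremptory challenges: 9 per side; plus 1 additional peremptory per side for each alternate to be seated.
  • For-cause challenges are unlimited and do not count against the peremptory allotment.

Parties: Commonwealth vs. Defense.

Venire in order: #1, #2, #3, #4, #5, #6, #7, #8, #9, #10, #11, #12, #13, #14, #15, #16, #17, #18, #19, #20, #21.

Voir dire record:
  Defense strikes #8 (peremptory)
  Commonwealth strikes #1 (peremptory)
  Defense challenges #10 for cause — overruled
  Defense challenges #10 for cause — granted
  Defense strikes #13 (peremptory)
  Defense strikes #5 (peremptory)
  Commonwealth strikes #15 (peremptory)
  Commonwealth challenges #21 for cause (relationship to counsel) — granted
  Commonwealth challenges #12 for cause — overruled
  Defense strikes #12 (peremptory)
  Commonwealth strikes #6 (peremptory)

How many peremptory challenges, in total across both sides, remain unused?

15

Commonwealth allotment: 9 base + 1 × 2 alternates = 11. Defense allotment: 9 base + 1 × 2 alternates = 11.
Commonwealth peremptories used: #1, #15, #6 — 3 (for-cause on #21, #12 don't count).
Defense peremptories used: #8, #13, #5, #12 — 4 (for-cause on #10, #10 don't count).
Remaining: (11 − 3) + (11 − 4) = 15.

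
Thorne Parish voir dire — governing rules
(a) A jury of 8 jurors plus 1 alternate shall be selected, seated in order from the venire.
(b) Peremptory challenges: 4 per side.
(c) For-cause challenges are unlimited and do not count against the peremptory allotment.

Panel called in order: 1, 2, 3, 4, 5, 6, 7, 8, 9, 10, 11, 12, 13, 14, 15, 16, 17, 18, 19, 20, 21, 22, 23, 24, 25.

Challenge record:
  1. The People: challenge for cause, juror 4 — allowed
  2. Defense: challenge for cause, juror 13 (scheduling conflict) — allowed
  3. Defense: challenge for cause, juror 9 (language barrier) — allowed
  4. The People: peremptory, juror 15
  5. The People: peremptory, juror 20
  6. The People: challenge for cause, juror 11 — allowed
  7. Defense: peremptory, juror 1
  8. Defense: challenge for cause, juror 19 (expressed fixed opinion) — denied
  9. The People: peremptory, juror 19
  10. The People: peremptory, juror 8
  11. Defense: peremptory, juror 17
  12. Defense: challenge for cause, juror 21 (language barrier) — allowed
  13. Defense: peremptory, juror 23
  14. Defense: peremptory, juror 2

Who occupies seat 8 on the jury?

16

Removed: #1, #2, #4, #8, #9, #11, #13, #15, #17, #19, #20, #21, #23.
Seating in order: seats 1–8 → #3, #5, #6, #7, #10, #12, #14, #16; alternates → #18.
So seat 8 is #16.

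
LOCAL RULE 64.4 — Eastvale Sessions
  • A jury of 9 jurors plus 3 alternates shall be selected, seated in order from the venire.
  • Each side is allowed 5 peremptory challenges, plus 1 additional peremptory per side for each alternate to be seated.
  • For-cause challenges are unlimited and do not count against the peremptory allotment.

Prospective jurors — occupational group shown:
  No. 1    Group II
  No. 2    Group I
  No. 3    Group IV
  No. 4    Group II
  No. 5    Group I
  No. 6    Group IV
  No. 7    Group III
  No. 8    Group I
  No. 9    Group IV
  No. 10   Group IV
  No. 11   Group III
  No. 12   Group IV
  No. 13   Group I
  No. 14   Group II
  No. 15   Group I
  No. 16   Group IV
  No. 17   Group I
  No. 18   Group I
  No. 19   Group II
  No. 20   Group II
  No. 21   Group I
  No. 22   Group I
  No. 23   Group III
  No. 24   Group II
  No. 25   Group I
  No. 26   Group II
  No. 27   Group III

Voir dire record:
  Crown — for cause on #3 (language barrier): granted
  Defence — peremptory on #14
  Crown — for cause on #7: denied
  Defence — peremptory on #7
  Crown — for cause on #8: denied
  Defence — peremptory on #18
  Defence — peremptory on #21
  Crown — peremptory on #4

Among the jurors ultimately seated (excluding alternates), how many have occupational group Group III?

1

Removed: #3, #4, #7, #14, #18, #21.
Seated jurors 1–9: #1, #2, #5, #6, #8, #9, #10, #11, #12 (alternates #13, #15, #16 not counted).
Of those, in Group III: #11 → 1.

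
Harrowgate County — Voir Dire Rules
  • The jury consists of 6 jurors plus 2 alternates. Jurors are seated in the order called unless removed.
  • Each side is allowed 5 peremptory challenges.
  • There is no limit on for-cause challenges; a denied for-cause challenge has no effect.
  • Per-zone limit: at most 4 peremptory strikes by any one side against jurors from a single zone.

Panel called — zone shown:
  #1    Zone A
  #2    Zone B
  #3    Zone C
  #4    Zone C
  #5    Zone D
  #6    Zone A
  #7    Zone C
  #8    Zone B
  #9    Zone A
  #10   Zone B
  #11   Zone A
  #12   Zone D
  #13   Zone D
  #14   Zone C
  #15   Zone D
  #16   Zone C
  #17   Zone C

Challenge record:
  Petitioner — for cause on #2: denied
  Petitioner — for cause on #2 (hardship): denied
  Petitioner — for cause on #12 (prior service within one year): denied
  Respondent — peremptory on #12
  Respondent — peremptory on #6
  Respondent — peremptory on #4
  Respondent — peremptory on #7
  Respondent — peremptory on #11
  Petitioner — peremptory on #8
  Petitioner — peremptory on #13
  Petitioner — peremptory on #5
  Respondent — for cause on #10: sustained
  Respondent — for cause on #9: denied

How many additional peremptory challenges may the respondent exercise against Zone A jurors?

0

Respondent peremptories so far: #12, #6, #4, #7, #11 — 5 of 5 used, 0 left overall.
Against Zone A: #6, #11 — 2 used; per-zone cap 4 leaves 2.
Binding limit: min(0, 2) = 0.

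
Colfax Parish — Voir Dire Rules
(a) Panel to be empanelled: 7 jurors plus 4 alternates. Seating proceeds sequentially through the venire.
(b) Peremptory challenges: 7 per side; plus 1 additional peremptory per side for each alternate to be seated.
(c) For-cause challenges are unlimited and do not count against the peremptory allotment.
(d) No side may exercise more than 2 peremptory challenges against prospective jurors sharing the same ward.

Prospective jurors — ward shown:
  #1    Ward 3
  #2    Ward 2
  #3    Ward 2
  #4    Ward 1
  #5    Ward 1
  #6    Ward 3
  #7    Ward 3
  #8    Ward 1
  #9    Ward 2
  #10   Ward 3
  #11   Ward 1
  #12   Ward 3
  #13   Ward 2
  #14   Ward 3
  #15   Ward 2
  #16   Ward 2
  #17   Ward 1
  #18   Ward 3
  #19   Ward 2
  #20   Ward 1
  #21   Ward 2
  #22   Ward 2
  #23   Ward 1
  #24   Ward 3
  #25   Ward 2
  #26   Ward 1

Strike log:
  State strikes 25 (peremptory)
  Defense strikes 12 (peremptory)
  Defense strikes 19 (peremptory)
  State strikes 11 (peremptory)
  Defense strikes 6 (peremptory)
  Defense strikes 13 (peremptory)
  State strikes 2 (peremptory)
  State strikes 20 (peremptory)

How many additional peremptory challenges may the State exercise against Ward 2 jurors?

0

State peremptories so far: #25, #11, #2, #20 — 4 of 11 used, 7 left overall.
Against Ward 2: #25, #2 — 2 used; per-ward cap 2 leaves 0.
Binding limit: min(7, 0) = 0.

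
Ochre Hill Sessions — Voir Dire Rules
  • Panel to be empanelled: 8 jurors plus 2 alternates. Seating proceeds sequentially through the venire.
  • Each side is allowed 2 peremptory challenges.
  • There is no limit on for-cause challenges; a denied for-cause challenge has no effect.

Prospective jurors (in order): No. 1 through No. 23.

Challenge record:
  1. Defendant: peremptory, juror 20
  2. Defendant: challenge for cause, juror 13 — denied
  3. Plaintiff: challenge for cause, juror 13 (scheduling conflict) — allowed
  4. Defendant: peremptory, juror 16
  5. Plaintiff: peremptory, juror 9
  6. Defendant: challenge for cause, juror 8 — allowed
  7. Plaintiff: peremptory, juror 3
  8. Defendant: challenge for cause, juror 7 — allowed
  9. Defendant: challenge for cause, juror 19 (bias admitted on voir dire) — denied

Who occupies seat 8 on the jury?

Removed: #3, #7, #8, #9, #13, #16, #20. (#19 stays — for-cause denied.)
Seating in order: seats 1–8 → #1, #2, #4, #5, #6, #10, #11, #12; alternates → #14, #15.
So seat 8 is #12.

12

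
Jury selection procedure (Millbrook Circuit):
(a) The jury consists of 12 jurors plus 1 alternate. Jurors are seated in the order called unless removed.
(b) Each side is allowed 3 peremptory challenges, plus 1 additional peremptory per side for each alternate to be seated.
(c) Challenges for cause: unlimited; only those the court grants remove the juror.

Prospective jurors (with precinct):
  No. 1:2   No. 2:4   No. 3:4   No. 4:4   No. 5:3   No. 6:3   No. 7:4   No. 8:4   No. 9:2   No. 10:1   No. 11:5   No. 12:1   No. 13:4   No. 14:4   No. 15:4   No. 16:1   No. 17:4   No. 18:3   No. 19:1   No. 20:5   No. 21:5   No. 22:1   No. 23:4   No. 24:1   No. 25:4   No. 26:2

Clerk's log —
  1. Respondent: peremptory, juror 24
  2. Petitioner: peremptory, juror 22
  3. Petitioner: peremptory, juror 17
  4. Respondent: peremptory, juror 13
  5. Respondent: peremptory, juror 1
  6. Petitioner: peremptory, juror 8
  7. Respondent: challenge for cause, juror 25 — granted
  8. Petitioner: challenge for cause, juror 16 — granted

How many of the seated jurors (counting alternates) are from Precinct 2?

1

Removed: #1, #8, #13, #16, #17, #22, #24, #25.
Seated (13 incl. alternates): #2, #3, #4, #5, #6, #7, #9, #10, #11, #12, #14, #15, #18.
Of those, in Precinct 2: #9 → 1.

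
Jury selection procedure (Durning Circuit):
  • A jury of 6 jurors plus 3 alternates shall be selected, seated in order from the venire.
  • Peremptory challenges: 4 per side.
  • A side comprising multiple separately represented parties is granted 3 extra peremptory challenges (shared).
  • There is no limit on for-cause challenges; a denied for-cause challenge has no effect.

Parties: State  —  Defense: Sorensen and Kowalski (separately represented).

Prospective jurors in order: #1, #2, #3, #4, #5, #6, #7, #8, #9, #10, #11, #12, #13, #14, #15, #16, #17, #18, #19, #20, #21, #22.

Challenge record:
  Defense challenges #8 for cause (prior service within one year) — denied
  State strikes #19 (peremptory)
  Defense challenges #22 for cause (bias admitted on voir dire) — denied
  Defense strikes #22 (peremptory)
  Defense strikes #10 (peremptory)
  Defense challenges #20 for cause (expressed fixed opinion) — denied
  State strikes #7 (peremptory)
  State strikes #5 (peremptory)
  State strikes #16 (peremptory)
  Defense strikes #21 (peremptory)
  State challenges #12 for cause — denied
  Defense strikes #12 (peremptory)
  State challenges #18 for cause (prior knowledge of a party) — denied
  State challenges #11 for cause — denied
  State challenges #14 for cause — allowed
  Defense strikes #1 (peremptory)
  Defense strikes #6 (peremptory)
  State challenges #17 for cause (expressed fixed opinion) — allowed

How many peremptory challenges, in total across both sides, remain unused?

1

State allotment: 4. Defense allotment: 4 base + 3 multi-party = 7.
State peremptories used: #19, #7, #5, #16 — 4 (for-cause on #12, #18, #11, #14, #17 don't count).
Defense peremptories used: #22, #10, #21, #12, #1, #6 — 6 (for-cause on #8, #22, #20 don't count).
Remaining: (4 − 4) + (7 − 6) = 1.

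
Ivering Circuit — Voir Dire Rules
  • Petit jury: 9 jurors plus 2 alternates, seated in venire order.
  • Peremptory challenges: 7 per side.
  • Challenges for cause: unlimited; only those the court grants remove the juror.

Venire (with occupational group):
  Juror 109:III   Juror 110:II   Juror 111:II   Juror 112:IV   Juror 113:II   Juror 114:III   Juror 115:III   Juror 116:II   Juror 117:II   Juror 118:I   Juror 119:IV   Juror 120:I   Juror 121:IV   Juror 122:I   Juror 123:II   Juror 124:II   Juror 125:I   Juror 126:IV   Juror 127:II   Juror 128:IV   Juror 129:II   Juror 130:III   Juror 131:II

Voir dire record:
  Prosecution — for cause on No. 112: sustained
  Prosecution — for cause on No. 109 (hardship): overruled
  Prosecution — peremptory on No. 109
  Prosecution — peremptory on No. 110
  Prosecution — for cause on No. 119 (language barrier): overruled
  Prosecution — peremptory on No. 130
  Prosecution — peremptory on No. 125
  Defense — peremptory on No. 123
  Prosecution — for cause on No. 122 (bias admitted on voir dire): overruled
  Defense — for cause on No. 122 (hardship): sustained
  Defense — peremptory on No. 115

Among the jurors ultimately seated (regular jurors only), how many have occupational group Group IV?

2

Removed: #109, #110, #112, #115, #122, #123, #125, #130.
Seated jurors 1–9: #111, #113, #114, #116, #117, #118, #119, #120, #121 (alternates #124, #126 not counted).
Of those, in Group IV: #119, #121 → 2.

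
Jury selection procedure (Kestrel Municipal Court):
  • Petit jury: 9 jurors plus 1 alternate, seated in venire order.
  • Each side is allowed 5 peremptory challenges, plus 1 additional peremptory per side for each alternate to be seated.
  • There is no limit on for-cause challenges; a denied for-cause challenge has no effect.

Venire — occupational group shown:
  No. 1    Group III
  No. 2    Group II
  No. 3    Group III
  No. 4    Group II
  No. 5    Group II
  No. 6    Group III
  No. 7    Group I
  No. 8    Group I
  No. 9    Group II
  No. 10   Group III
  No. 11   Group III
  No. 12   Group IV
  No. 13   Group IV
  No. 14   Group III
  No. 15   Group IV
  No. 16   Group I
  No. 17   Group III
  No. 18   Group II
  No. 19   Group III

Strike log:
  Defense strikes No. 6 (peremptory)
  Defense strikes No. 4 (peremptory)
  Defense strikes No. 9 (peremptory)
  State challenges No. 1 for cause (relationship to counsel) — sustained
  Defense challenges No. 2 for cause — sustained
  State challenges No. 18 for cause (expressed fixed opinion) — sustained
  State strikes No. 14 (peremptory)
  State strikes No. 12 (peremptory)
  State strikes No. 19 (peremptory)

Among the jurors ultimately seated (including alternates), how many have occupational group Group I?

Removed: #1, #2, #4, #6, #9, #12, #14, #18, #19.
Seated (10 incl. alternates): #3, #5, #7, #8, #10, #11, #13, #15, #16, #17.
Of those, in Group I: #7, #8, #16 → 3.

3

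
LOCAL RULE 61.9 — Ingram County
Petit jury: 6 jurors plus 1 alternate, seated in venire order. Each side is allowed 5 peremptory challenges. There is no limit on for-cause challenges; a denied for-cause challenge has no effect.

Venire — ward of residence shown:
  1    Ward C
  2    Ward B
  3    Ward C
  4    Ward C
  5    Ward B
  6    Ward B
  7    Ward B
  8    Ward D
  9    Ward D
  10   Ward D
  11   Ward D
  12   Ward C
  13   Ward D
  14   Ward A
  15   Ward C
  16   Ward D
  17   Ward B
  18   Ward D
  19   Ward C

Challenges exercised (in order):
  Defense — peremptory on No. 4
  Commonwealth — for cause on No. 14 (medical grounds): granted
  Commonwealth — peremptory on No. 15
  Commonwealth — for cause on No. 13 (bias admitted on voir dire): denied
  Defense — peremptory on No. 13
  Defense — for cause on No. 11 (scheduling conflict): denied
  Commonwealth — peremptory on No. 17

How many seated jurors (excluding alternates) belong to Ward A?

Removed: #4, #13, #14, #15, #17.
Seated jurors 1–6: #1, #2, #3, #5, #6, #7 (alternates #8 not counted).
None of those are in Ward A → 0.

0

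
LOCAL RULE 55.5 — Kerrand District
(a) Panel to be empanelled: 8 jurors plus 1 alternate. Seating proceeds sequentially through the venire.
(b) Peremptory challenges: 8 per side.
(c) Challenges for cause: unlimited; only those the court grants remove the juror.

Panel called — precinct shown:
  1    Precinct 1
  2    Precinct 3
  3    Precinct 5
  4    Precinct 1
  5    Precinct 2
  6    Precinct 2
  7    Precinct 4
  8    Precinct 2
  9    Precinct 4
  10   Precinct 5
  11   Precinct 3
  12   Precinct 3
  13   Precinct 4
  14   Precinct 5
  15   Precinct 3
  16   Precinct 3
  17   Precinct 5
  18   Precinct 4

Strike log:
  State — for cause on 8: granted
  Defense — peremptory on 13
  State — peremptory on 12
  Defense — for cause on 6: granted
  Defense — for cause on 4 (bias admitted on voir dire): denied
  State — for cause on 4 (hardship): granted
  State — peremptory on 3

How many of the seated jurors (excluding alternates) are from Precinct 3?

2

Removed: #3, #4, #6, #8, #12, #13.
Seated jurors 1–8: #1, #2, #5, #7, #9, #10, #11, #14 (alternates #15 not counted).
Of those, in Precinct 3: #2, #11 → 2.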